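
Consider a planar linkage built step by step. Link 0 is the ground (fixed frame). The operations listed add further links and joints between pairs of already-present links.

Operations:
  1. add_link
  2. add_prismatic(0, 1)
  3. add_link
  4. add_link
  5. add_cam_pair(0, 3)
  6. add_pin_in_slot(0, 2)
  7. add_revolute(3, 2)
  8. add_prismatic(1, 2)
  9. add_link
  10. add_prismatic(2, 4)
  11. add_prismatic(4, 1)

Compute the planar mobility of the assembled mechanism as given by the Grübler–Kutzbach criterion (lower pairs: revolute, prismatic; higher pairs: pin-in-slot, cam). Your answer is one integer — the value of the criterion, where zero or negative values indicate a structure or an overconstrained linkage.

M = 0

ground; <1,0,0>
#1 <2,0,0>
P:0↔1 J1 <2,1,0>
#2 <3,1,0>
#3 <4,1,0>
C:0↔3 J2 <4,1,1>
PS:0↔2 J2 <4,1,2>
R:3↔2 J1 <4,2,2>
P:1↔2 J1 <4,3,2>
#4 <5,3,2>
P:2↔4 J1 <5,4,2>
P:4↔1 J1 <5,5,2>
3×4 − 2×5 − 1×2 = 0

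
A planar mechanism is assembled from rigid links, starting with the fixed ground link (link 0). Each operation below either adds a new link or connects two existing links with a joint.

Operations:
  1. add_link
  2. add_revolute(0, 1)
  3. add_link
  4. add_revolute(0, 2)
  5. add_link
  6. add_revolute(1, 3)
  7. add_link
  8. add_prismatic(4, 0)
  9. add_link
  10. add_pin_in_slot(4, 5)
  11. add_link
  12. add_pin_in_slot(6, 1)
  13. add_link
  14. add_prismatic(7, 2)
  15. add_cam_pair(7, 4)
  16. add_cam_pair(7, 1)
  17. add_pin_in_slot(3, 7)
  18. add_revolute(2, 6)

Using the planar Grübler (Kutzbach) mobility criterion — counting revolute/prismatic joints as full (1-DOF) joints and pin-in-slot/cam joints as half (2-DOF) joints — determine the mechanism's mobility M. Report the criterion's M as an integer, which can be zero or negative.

(L,J1,J2)=(1,0,0); link0 fixed
link1: (2,0,0)
R 0-1 [J1]: (2,1,0)
link2: (3,1,0)
R 0-2 [J1]: (3,2,0)
link3: (4,2,0)
R 1-3 [J1]: (4,3,0)
link4: (5,3,0)
P 4-0 [J1]: (5,4,0)
link5: (6,4,0)
PS 4-5 [J2]: (6,4,1)
link6: (7,4,1)
PS 6-1 [J2]: (7,4,2)
link7: (8,4,2)
P 7-2 [J1]: (8,5,2)
C 7-4 [J2]: (8,5,3)
C 7-1 [J2]: (8,5,4)
PS 3-7 [J2]: (8,5,5)
R 2-6 [J1]: (8,6,5)
Grübler: 3·7 − 2·6 − 5 = 4

M = 4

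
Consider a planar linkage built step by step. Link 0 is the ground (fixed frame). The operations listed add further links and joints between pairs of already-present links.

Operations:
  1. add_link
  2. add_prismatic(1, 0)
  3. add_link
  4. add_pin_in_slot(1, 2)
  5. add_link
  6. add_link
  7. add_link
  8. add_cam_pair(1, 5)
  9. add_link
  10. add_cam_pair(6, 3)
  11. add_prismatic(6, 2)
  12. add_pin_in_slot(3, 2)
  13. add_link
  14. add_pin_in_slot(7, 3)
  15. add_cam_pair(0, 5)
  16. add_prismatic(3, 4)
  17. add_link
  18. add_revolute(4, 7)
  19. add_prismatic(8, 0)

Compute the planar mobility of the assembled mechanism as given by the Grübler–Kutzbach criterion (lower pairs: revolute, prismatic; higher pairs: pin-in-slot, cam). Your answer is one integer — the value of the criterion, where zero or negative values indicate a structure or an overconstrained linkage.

[1;0;0] (link 0 is ground)
L+ [2;0;0]
P(1,0)∈J1 [2;1;0]
L+ [3;1;0]
PS(1,2)∈J2 [3;1;1]
L+ [4;1;1]
L+ [5;1;1]
L+ [6;1;1]
C(1,5)∈J2 [6;1;2]
L+ [7;1;2]
C(6,3)∈J2 [7;1;3]
P(6,2)∈J1 [7;2;3]
PS(3,2)∈J2 [7;2;4]
L+ [8;2;4]
PS(7,3)∈J2 [8;2;5]
C(0,5)∈J2 [8;2;6]
P(3,4)∈J1 [8;3;6]
L+ [9;3;6]
R(4,7)∈J1 [9;4;6]
P(8,0)∈J1 [9;5;6]
mobility = 24 − 10 − 6 = 8

M = 8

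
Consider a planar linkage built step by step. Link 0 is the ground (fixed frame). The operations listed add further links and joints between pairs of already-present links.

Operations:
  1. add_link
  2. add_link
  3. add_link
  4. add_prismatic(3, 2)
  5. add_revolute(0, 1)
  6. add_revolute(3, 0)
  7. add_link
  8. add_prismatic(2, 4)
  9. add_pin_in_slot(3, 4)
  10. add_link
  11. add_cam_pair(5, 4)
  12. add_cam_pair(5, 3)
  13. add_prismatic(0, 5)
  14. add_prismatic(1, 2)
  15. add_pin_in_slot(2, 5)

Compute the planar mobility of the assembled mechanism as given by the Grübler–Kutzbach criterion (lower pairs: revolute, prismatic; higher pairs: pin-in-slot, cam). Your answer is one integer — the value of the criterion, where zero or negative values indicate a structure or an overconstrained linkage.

(L,J1,J2)=(1,0,0); link0 fixed
link1: (2,0,0)
link2: (3,0,0)
link3: (4,0,0)
P 3-2 [J1]: (4,1,0)
R 0-1 [J1]: (4,2,0)
R 3-0 [J1]: (4,3,0)
link4: (5,3,0)
P 2-4 [J1]: (5,4,0)
PS 3-4 [J2]: (5,4,1)
link5: (6,4,1)
C 5-4 [J2]: (6,4,2)
C 5-3 [J2]: (6,4,3)
P 0-5 [J1]: (6,5,3)
P 1-2 [J1]: (6,6,3)
PS 2-5 [J2]: (6,6,4)
Grübler: 3·5 − 2·6 − 4 = -1

M = -1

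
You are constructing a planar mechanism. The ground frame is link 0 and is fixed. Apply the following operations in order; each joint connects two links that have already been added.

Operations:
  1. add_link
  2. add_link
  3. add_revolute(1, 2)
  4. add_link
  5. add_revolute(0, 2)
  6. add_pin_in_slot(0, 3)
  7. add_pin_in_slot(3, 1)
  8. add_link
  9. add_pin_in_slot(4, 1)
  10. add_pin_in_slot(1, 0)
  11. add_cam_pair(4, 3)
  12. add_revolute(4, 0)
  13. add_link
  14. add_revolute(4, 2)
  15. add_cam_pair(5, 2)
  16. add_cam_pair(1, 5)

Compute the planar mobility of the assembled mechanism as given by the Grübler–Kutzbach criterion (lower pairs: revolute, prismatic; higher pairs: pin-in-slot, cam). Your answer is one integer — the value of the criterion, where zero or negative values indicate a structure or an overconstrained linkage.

L=1 J1=0 J2=0
add link → L=2 J1=0 J2=0
add link → L=3 J1=0 J2=0
R@1,2 dof=1 J1 → L=3 J1=1 J2=0
add link → L=4 J1=1 J2=0
R@0,2 dof=1 J1 → L=4 J1=2 J2=0
PS@0,3 dof=2 J2 → L=4 J1=2 J2=1
PS@3,1 dof=2 J2 → L=4 J1=2 J2=2
add link → L=5 J1=2 J2=2
PS@4,1 dof=2 J2 → L=5 J1=2 J2=3
PS@1,0 dof=2 J2 → L=5 J1=2 J2=4
C@4,3 dof=2 J2 → L=5 J1=2 J2=5
R@4,0 dof=1 J1 → L=5 J1=3 J2=5
add link → L=6 J1=3 J2=5
R@4,2 dof=1 J1 → L=6 J1=4 J2=5
C@5,2 dof=2 J2 → L=6 J1=4 J2=6
C@1,5 dof=2 J2 → L=6 J1=4 J2=7
M=3(L−1)−2J1−J2=3·5−2·4−7=0

M = 0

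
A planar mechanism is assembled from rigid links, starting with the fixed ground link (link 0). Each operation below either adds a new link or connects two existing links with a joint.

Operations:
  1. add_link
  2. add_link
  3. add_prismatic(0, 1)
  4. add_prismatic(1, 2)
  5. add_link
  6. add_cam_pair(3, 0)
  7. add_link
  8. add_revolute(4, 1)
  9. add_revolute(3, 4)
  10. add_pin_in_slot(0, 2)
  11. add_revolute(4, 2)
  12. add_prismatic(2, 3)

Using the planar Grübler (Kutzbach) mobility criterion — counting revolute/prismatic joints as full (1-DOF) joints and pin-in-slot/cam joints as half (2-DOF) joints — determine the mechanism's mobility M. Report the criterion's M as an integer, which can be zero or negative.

M = -2

L=1 J1=0 J2=0
add link → L=2 J1=0 J2=0
add link → L=3 J1=0 J2=0
P@0,1 dof=1 J1 → L=3 J1=1 J2=0
P@1,2 dof=1 J1 → L=3 J1=2 J2=0
add link → L=4 J1=2 J2=0
C@3,0 dof=2 J2 → L=4 J1=2 J2=1
add link → L=5 J1=2 J2=1
R@4,1 dof=1 J1 → L=5 J1=3 J2=1
R@3,4 dof=1 J1 → L=5 J1=4 J2=1
PS@0,2 dof=2 J2 → L=5 J1=4 J2=2
R@4,2 dof=1 J1 → L=5 J1=5 J2=2
P@2,3 dof=1 J1 → L=5 J1=6 J2=2
M=3(L−1)−2J1−J2=3·4−2·6−2=-2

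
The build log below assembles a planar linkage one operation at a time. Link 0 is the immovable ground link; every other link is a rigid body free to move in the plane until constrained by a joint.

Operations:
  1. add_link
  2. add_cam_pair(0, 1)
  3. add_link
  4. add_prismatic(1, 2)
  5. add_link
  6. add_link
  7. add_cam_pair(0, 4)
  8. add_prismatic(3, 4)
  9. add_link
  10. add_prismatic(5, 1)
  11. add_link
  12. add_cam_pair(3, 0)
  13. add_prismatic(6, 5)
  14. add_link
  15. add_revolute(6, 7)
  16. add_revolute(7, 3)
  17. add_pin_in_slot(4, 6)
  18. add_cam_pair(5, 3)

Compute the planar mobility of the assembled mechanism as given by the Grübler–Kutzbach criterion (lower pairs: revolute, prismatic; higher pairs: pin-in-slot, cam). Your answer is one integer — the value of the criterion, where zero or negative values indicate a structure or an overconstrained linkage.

L=1 J1=0 J2=0
add link → L=2 J1=0 J2=0
C@0,1 dof=2 J2 → L=2 J1=0 J2=1
add link → L=3 J1=0 J2=1
P@1,2 dof=1 J1 → L=3 J1=1 J2=1
add link → L=4 J1=1 J2=1
add link → L=5 J1=1 J2=1
C@0,4 dof=2 J2 → L=5 J1=1 J2=2
P@3,4 dof=1 J1 → L=5 J1=2 J2=2
add link → L=6 J1=2 J2=2
P@5,1 dof=1 J1 → L=6 J1=3 J2=2
add link → L=7 J1=3 J2=2
C@3,0 dof=2 J2 → L=7 J1=3 J2=3
P@6,5 dof=1 J1 → L=7 J1=4 J2=3
add link → L=8 J1=4 J2=3
R@6,7 dof=1 J1 → L=8 J1=5 J2=3
R@7,3 dof=1 J1 → L=8 J1=6 J2=3
PS@4,6 dof=2 J2 → L=8 J1=6 J2=4
C@5,3 dof=2 J2 → L=8 J1=6 J2=5
M=3(L−1)−2J1−J2=3·7−2·6−5=4

M = 4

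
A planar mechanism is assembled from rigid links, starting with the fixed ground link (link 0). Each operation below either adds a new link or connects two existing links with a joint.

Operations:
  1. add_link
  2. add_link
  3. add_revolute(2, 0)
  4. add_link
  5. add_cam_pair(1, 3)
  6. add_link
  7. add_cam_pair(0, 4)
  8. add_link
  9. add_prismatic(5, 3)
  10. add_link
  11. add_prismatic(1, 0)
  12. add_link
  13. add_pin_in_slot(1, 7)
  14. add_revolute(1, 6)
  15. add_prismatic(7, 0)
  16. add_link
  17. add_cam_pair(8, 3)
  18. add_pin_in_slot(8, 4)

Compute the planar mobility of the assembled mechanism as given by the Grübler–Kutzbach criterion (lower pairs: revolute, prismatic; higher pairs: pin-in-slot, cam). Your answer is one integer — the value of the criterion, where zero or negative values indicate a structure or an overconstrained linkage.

M = 9

(L,J1,J2)=(1,0,0); link0 fixed
link1: (2,0,0)
link2: (3,0,0)
R 2-0 [J1]: (3,1,0)
link3: (4,1,0)
C 1-3 [J2]: (4,1,1)
link4: (5,1,1)
C 0-4 [J2]: (5,1,2)
link5: (6,1,2)
P 5-3 [J1]: (6,2,2)
link6: (7,2,2)
P 1-0 [J1]: (7,3,2)
link7: (8,3,2)
PS 1-7 [J2]: (8,3,3)
R 1-6 [J1]: (8,4,3)
P 7-0 [J1]: (8,5,3)
link8: (9,5,3)
C 8-3 [J2]: (9,5,4)
PS 8-4 [J2]: (9,5,5)
Grübler: 3·8 − 2·5 − 5 = 9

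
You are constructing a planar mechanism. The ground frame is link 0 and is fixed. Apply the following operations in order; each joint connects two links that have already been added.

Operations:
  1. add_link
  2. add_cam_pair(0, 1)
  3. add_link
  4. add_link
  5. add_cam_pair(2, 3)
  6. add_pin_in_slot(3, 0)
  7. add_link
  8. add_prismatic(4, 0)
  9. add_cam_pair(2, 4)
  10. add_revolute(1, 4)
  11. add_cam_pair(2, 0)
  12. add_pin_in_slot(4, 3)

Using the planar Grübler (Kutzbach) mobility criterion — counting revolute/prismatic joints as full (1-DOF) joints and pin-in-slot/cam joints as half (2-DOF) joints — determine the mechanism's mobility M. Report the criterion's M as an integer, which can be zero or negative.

link 0 = ground. State L|J1|J2 = 1|0|0
+link1  2|0|0
C(0,1) f=2→J2  2|0|1
+link2  3|0|1
+link3  4|0|1
C(2,3) f=2→J2  4|0|2
PS(3,0) f=2→J2  4|0|3
+link4  5|0|3
P(4,0) f=1→J1  5|1|3
C(2,4) f=2→J2  5|1|4
R(1,4) f=1→J1  5|2|4
C(2,0) f=2→J2  5|2|5
PS(4,3) f=2→J2  5|2|6
M = 3(5−1)−2·2−6 = 12−4−6 = 2

M = 2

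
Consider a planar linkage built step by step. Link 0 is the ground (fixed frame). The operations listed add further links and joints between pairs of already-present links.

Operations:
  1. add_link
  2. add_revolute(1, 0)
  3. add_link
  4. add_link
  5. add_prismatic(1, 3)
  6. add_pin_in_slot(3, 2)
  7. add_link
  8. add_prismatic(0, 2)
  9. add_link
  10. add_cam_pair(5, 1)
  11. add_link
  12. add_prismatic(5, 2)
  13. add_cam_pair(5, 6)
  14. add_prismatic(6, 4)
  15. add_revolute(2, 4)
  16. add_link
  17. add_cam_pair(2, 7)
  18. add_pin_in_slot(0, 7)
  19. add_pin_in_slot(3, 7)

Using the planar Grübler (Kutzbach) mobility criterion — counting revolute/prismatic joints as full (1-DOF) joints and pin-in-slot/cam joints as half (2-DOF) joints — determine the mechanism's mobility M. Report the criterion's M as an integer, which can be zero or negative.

[1;0;0] (link 0 is ground)
L+ [2;0;0]
R(1,0)∈J1 [2;1;0]
L+ [3;1;0]
L+ [4;1;0]
P(1,3)∈J1 [4;2;0]
PS(3,2)∈J2 [4;2;1]
L+ [5;2;1]
P(0,2)∈J1 [5;3;1]
L+ [6;3;1]
C(5,1)∈J2 [6;3;2]
L+ [7;3;2]
P(5,2)∈J1 [7;4;2]
C(5,6)∈J2 [7;4;3]
P(6,4)∈J1 [7;5;3]
R(2,4)∈J1 [7;6;3]
L+ [8;6;3]
C(2,7)∈J2 [8;6;4]
PS(0,7)∈J2 [8;6;5]
PS(3,7)∈J2 [8;6;6]
mobility = 21 − 12 − 6 = 3

M = 3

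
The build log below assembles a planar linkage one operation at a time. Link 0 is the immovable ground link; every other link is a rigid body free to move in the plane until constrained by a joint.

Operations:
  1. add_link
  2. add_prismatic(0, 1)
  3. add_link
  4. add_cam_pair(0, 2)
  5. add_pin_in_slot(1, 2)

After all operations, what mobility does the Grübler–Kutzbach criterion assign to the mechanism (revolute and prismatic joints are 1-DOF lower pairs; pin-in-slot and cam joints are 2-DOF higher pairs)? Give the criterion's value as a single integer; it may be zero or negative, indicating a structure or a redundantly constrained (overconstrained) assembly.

[1;0;0] (link 0 is ground)
L+ [2;0;0]
P(0,1)∈J1 [2;1;0]
L+ [3;1;0]
C(0,2)∈J2 [3;1;1]
PS(1,2)∈J2 [3;1;2]
mobility = 6 − 2 − 2 = 2

M = 2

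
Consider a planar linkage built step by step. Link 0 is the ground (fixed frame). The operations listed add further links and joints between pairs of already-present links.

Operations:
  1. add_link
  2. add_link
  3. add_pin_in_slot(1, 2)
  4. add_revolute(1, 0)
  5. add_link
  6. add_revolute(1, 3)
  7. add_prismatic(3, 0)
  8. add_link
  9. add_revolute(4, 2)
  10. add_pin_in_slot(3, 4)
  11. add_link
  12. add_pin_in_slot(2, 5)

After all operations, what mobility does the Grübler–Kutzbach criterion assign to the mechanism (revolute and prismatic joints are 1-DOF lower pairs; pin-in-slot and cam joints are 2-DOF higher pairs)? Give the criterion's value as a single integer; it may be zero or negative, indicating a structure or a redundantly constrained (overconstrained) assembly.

M = 4

link 0 = ground. State L|J1|J2 = 1|0|0
+link1  2|0|0
+link2  3|0|0
PS(1,2) f=2→J2  3|0|1
R(1,0) f=1→J1  3|1|1
+link3  4|1|1
R(1,3) f=1→J1  4|2|1
P(3,0) f=1→J1  4|3|1
+link4  5|3|1
R(4,2) f=1→J1  5|4|1
PS(3,4) f=2→J2  5|4|2
+link5  6|4|2
PS(2,5) f=2→J2  6|4|3
M = 3(6−1)−2·4−3 = 15−8−3 = 4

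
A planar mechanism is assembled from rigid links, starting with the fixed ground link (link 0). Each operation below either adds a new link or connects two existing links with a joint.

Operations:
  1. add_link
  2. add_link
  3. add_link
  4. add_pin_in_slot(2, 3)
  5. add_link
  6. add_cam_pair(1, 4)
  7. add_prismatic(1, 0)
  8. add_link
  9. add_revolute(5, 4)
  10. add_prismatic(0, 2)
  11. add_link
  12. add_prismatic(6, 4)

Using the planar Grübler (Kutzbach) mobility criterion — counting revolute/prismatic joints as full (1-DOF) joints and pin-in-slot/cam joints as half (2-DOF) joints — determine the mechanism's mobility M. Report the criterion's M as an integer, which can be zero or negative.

link 0 = ground. State L|J1|J2 = 1|0|0
+link1  2|0|0
+link2  3|0|0
+link3  4|0|0
PS(2,3) f=2→J2  4|0|1
+link4  5|0|1
C(1,4) f=2→J2  5|0|2
P(1,0) f=1→J1  5|1|2
+link5  6|1|2
R(5,4) f=1→J1  6|2|2
P(0,2) f=1→J1  6|3|2
+link6  7|3|2
P(6,4) f=1→J1  7|4|2
M = 3(7−1)−2·4−2 = 18−8−2 = 8

M = 8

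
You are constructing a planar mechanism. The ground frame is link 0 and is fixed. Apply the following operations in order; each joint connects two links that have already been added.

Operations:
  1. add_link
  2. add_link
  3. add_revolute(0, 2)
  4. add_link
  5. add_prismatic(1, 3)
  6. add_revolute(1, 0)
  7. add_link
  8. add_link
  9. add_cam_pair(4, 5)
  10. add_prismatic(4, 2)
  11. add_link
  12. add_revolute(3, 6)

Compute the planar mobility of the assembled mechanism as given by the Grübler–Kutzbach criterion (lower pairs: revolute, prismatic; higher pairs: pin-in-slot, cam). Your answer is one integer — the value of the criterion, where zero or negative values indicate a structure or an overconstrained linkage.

ground; <1,0,0>
#1 <2,0,0>
#2 <3,0,0>
R:0↔2 J1 <3,1,0>
#3 <4,1,0>
P:1↔3 J1 <4,2,0>
R:1↔0 J1 <4,3,0>
#4 <5,3,0>
#5 <6,3,0>
C:4↔5 J2 <6,3,1>
P:4↔2 J1 <6,4,1>
#6 <7,4,1>
R:3↔6 J1 <7,5,1>
3×6 − 2×5 − 1×1 = 7

M = 7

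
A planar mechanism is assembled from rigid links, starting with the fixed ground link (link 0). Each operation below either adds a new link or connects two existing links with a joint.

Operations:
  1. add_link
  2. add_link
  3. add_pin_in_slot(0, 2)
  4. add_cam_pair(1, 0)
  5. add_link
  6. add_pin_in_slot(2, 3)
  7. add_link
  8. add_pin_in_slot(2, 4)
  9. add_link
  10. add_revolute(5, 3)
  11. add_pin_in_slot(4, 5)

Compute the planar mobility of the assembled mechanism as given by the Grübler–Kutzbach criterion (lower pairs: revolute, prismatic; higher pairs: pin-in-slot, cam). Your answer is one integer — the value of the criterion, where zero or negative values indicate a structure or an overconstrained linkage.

M = 8

ground; <1,0,0>
#1 <2,0,0>
#2 <3,0,0>
PS:0↔2 J2 <3,0,1>
C:1↔0 J2 <3,0,2>
#3 <4,0,2>
PS:2↔3 J2 <4,0,3>
#4 <5,0,3>
PS:2↔4 J2 <5,0,4>
#5 <6,0,4>
R:5↔3 J1 <6,1,4>
PS:4↔5 J2 <6,1,5>
3×5 − 2×1 − 1×5 = 8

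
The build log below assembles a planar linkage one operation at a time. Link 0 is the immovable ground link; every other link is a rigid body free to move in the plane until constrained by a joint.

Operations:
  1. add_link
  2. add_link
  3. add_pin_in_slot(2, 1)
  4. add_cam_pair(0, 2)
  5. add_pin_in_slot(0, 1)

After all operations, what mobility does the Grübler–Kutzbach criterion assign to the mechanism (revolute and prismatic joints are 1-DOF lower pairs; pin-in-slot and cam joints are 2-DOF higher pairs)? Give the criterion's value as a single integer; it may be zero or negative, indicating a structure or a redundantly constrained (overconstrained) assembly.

M = 3

L=1 J1=0 J2=0
add link → L=2 J1=0 J2=0
add link → L=3 J1=0 J2=0
PS@2,1 dof=2 J2 → L=3 J1=0 J2=1
C@0,2 dof=2 J2 → L=3 J1=0 J2=2
PS@0,1 dof=2 J2 → L=3 J1=0 J2=3
M=3(L−1)−2J1−J2=3·2−2·0−3=3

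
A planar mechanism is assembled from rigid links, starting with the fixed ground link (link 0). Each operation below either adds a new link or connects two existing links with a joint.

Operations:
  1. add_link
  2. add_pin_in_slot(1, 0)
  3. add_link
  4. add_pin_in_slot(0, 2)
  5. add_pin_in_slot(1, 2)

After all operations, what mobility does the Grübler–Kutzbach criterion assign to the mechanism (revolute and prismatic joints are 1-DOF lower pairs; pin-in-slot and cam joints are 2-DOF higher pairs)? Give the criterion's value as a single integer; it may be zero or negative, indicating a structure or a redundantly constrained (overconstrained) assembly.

M = 3

[1;0;0] (link 0 is ground)
L+ [2;0;0]
PS(1,0)∈J2 [2;0;1]
L+ [3;0;1]
PS(0,2)∈J2 [3;0;2]
PS(1,2)∈J2 [3;0;3]
mobility = 6 − 0 − 3 = 3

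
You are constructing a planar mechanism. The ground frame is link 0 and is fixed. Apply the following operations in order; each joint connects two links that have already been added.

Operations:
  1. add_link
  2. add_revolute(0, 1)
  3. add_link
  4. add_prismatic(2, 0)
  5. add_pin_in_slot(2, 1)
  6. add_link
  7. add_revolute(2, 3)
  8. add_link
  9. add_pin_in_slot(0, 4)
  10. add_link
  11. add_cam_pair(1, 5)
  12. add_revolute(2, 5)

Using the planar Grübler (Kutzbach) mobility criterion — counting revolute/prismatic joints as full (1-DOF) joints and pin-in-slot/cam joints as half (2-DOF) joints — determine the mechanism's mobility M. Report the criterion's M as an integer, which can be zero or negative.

M = 4

ground; <1,0,0>
#1 <2,0,0>
R:0↔1 J1 <2,1,0>
#2 <3,1,0>
P:2↔0 J1 <3,2,0>
PS:2↔1 J2 <3,2,1>
#3 <4,2,1>
R:2↔3 J1 <4,3,1>
#4 <5,3,1>
PS:0↔4 J2 <5,3,2>
#5 <6,3,2>
C:1↔5 J2 <6,3,3>
R:2↔5 J1 <6,4,3>
3×5 − 2×4 − 1×3 = 4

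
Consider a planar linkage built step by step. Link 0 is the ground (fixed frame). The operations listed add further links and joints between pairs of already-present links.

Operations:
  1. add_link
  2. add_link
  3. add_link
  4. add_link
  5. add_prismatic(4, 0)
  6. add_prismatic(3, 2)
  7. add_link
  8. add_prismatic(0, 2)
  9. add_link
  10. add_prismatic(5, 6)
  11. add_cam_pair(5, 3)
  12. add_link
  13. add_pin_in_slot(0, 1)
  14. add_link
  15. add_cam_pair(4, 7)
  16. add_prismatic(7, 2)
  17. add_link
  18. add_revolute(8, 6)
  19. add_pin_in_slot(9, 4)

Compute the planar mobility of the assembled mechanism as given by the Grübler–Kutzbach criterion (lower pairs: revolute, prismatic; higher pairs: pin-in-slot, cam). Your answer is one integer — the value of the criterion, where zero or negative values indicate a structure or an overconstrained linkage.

M = 11

link 0 = ground. State L|J1|J2 = 1|0|0
+link1  2|0|0
+link2  3|0|0
+link3  4|0|0
+link4  5|0|0
P(4,0) f=1→J1  5|1|0
P(3,2) f=1→J1  5|2|0
+link5  6|2|0
P(0,2) f=1→J1  6|3|0
+link6  7|3|0
P(5,6) f=1→J1  7|4|0
C(5,3) f=2→J2  7|4|1
+link7  8|4|1
PS(0,1) f=2→J2  8|4|2
+link8  9|4|2
C(4,7) f=2→J2  9|4|3
P(7,2) f=1→J1  9|5|3
+link9  10|5|3
R(8,6) f=1→J1  10|6|3
PS(9,4) f=2→J2  10|6|4
M = 3(10−1)−2·6−4 = 27−12−4 = 11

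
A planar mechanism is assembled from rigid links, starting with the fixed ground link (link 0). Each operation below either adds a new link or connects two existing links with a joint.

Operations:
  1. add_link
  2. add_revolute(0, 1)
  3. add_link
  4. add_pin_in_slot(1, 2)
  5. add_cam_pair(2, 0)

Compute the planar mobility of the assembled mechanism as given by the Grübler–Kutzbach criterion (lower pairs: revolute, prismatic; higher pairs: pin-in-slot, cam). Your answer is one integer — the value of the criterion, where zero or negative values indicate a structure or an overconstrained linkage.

ground; <1,0,0>
#1 <2,0,0>
R:0↔1 J1 <2,1,0>
#2 <3,1,0>
PS:1↔2 J2 <3,1,1>
C:2↔0 J2 <3,1,2>
3×2 − 2×1 − 1×2 = 2

M = 2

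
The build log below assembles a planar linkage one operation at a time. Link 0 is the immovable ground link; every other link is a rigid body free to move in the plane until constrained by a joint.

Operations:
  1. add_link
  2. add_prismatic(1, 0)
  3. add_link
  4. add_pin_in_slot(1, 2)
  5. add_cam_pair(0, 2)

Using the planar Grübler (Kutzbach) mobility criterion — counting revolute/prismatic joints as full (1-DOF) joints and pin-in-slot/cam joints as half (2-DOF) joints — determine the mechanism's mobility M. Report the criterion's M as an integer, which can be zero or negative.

M = 2

ground; <1,0,0>
#1 <2,0,0>
P:1↔0 J1 <2,1,0>
#2 <3,1,0>
PS:1↔2 J2 <3,1,1>
C:0↔2 J2 <3,1,2>
3×2 − 2×1 − 1×2 = 2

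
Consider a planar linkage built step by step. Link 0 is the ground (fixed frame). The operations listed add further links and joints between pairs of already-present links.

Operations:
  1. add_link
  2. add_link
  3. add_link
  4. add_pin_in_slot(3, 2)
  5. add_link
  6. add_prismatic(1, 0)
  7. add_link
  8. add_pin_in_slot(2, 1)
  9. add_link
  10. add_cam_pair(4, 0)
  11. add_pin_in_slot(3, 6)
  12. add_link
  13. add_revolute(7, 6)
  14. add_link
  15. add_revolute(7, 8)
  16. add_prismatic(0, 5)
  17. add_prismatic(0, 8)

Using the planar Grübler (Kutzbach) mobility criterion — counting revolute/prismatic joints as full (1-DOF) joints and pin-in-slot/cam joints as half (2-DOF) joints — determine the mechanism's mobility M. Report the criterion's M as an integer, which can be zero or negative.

M = 10

(L,J1,J2)=(1,0,0); link0 fixed
link1: (2,0,0)
link2: (3,0,0)
link3: (4,0,0)
PS 3-2 [J2]: (4,0,1)
link4: (5,0,1)
P 1-0 [J1]: (5,1,1)
link5: (6,1,1)
PS 2-1 [J2]: (6,1,2)
link6: (7,1,2)
C 4-0 [J2]: (7,1,3)
PS 3-6 [J2]: (7,1,4)
link7: (8,1,4)
R 7-6 [J1]: (8,2,4)
link8: (9,2,4)
R 7-8 [J1]: (9,3,4)
P 0-5 [J1]: (9,4,4)
P 0-8 [J1]: (9,5,4)
Grübler: 3·8 − 2·5 − 4 = 10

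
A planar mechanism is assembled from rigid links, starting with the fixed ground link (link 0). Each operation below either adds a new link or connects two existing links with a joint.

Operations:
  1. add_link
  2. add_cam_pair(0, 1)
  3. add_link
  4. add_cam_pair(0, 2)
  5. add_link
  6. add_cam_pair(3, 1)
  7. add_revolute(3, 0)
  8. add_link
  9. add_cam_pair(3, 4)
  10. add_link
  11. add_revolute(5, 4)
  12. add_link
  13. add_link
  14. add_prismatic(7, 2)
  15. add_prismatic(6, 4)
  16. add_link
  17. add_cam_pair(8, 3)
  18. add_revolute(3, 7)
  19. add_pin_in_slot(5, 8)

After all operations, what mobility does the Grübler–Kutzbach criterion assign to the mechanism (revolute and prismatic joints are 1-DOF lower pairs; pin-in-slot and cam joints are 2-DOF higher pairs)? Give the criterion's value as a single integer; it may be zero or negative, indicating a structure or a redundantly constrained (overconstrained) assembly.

M = 8

ground; <1,0,0>
#1 <2,0,0>
C:0↔1 J2 <2,0,1>
#2 <3,0,1>
C:0↔2 J2 <3,0,2>
#3 <4,0,2>
C:3↔1 J2 <4,0,3>
R:3↔0 J1 <4,1,3>
#4 <5,1,3>
C:3↔4 J2 <5,1,4>
#5 <6,1,4>
R:5↔4 J1 <6,2,4>
#6 <7,2,4>
#7 <8,2,4>
P:7↔2 J1 <8,3,4>
P:6↔4 J1 <8,4,4>
#8 <9,4,4>
C:8↔3 J2 <9,4,5>
R:3↔7 J1 <9,5,5>
PS:5↔8 J2 <9,5,6>
3×8 − 2×5 − 1×6 = 8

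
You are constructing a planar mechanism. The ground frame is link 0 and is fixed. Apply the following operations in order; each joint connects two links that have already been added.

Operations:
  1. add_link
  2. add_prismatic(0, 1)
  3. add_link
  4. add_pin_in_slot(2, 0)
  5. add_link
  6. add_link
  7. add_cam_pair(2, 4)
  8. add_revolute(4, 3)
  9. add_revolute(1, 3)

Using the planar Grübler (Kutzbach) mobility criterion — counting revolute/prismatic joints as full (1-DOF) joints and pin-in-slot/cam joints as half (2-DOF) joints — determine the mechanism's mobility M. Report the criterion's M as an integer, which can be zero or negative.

M = 4

[1;0;0] (link 0 is ground)
L+ [2;0;0]
P(0,1)∈J1 [2;1;0]
L+ [3;1;0]
PS(2,0)∈J2 [3;1;1]
L+ [4;1;1]
L+ [5;1;1]
C(2,4)∈J2 [5;1;2]
R(4,3)∈J1 [5;2;2]
R(1,3)∈J1 [5;3;2]
mobility = 12 − 6 − 2 = 4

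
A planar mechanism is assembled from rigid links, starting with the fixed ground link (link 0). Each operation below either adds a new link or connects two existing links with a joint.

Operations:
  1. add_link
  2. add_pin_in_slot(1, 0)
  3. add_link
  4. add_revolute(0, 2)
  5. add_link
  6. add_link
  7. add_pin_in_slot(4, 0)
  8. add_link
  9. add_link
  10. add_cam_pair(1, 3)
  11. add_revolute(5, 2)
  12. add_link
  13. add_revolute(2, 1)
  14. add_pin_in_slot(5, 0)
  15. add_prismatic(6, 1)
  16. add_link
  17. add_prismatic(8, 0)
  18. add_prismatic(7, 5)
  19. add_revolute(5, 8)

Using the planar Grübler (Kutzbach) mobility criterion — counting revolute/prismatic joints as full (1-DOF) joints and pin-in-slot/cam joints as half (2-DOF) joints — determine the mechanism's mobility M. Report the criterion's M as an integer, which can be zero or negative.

M = 6

L=1 J1=0 J2=0
add link → L=2 J1=0 J2=0
PS@1,0 dof=2 J2 → L=2 J1=0 J2=1
add link → L=3 J1=0 J2=1
R@0,2 dof=1 J1 → L=3 J1=1 J2=1
add link → L=4 J1=1 J2=1
add link → L=5 J1=1 J2=1
PS@4,0 dof=2 J2 → L=5 J1=1 J2=2
add link → L=6 J1=1 J2=2
add link → L=7 J1=1 J2=2
C@1,3 dof=2 J2 → L=7 J1=1 J2=3
R@5,2 dof=1 J1 → L=7 J1=2 J2=3
add link → L=8 J1=2 J2=3
R@2,1 dof=1 J1 → L=8 J1=3 J2=3
PS@5,0 dof=2 J2 → L=8 J1=3 J2=4
P@6,1 dof=1 J1 → L=8 J1=4 J2=4
add link → L=9 J1=4 J2=4
P@8,0 dof=1 J1 → L=9 J1=5 J2=4
P@7,5 dof=1 J1 → L=9 J1=6 J2=4
R@5,8 dof=1 J1 → L=9 J1=7 J2=4
M=3(L−1)−2J1−J2=3·8−2·7−4=6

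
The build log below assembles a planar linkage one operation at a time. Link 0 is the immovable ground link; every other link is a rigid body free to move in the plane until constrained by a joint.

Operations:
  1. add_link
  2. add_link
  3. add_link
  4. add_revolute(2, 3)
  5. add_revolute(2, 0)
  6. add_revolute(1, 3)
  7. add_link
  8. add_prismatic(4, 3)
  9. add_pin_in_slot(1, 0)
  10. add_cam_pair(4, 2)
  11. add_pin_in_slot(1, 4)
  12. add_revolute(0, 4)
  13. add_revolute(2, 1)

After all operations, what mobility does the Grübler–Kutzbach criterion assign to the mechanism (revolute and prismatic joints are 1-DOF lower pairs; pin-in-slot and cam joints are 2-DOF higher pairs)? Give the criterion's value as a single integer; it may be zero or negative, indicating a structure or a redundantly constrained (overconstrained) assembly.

(L,J1,J2)=(1,0,0); link0 fixed
link1: (2,0,0)
link2: (3,0,0)
link3: (4,0,0)
R 2-3 [J1]: (4,1,0)
R 2-0 [J1]: (4,2,0)
R 1-3 [J1]: (4,3,0)
link4: (5,3,0)
P 4-3 [J1]: (5,4,0)
PS 1-0 [J2]: (5,4,1)
C 4-2 [J2]: (5,4,2)
PS 1-4 [J2]: (5,4,3)
R 0-4 [J1]: (5,5,3)
R 2-1 [J1]: (5,6,3)
Grübler: 3·4 − 2·6 − 3 = -3

M = -3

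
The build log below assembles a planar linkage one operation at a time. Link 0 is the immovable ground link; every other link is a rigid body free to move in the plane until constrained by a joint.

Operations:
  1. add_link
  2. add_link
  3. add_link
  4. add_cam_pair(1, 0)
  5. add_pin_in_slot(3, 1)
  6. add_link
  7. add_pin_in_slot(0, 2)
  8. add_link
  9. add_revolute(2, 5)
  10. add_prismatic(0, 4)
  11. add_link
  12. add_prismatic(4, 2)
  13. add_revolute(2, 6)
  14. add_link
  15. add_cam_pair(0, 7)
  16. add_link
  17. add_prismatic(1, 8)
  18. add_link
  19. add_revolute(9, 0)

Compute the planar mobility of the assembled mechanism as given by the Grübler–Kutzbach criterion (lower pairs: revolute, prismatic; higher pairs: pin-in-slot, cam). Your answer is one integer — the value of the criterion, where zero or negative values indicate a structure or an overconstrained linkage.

M = 11

L=1 J1=0 J2=0
add link → L=2 J1=0 J2=0
add link → L=3 J1=0 J2=0
add link → L=4 J1=0 J2=0
C@1,0 dof=2 J2 → L=4 J1=0 J2=1
PS@3,1 dof=2 J2 → L=4 J1=0 J2=2
add link → L=5 J1=0 J2=2
PS@0,2 dof=2 J2 → L=5 J1=0 J2=3
add link → L=6 J1=0 J2=3
R@2,5 dof=1 J1 → L=6 J1=1 J2=3
P@0,4 dof=1 J1 → L=6 J1=2 J2=3
add link → L=7 J1=2 J2=3
P@4,2 dof=1 J1 → L=7 J1=3 J2=3
R@2,6 dof=1 J1 → L=7 J1=4 J2=3
add link → L=8 J1=4 J2=3
C@0,7 dof=2 J2 → L=8 J1=4 J2=4
add link → L=9 J1=4 J2=4
P@1,8 dof=1 J1 → L=9 J1=5 J2=4
add link → L=10 J1=5 J2=4
R@9,0 dof=1 J1 → L=10 J1=6 J2=4
M=3(L−1)−2J1−J2=3·9−2·6−4=11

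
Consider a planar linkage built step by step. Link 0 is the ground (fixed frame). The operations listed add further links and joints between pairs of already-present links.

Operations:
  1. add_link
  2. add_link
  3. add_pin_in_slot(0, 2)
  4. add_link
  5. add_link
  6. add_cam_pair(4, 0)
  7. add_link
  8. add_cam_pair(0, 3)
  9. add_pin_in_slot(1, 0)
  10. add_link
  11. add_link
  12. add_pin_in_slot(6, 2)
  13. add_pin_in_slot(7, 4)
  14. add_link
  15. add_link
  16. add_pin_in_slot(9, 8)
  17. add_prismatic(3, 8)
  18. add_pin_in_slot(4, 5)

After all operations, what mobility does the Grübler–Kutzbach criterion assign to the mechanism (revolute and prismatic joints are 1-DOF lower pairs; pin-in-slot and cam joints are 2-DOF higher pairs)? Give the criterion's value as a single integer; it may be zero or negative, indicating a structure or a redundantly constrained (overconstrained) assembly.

M = 17

(L,J1,J2)=(1,0,0); link0 fixed
link1: (2,0,0)
link2: (3,0,0)
PS 0-2 [J2]: (3,0,1)
link3: (4,0,1)
link4: (5,0,1)
C 4-0 [J2]: (5,0,2)
link5: (6,0,2)
C 0-3 [J2]: (6,0,3)
PS 1-0 [J2]: (6,0,4)
link6: (7,0,4)
link7: (8,0,4)
PS 6-2 [J2]: (8,0,5)
PS 7-4 [J2]: (8,0,6)
link8: (9,0,6)
link9: (10,0,6)
PS 9-8 [J2]: (10,0,7)
P 3-8 [J1]: (10,1,7)
PS 4-5 [J2]: (10,1,8)
Grübler: 3·9 − 2·1 − 8 = 17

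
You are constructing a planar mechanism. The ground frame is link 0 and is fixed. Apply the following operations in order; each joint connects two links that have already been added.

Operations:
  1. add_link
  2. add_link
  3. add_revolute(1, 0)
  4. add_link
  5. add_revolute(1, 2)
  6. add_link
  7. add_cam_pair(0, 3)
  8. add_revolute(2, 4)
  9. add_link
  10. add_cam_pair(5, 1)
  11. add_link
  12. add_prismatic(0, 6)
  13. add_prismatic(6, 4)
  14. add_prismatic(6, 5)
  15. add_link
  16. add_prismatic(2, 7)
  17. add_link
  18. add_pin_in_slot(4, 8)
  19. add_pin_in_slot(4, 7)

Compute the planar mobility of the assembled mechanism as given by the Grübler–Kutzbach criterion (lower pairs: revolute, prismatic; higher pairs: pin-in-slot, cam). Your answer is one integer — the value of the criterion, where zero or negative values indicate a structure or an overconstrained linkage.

M = 6

link 0 = ground. State L|J1|J2 = 1|0|0
+link1  2|0|0
+link2  3|0|0
R(1,0) f=1→J1  3|1|0
+link3  4|1|0
R(1,2) f=1→J1  4|2|0
+link4  5|2|0
C(0,3) f=2→J2  5|2|1
R(2,4) f=1→J1  5|3|1
+link5  6|3|1
C(5,1) f=2→J2  6|3|2
+link6  7|3|2
P(0,6) f=1→J1  7|4|2
P(6,4) f=1→J1  7|5|2
P(6,5) f=1→J1  7|6|2
+link7  8|6|2
P(2,7) f=1→J1  8|7|2
+link8  9|7|2
PS(4,8) f=2→J2  9|7|3
PS(4,7) f=2→J2  9|7|4
M = 3(9−1)−2·7−4 = 24−14−4 = 6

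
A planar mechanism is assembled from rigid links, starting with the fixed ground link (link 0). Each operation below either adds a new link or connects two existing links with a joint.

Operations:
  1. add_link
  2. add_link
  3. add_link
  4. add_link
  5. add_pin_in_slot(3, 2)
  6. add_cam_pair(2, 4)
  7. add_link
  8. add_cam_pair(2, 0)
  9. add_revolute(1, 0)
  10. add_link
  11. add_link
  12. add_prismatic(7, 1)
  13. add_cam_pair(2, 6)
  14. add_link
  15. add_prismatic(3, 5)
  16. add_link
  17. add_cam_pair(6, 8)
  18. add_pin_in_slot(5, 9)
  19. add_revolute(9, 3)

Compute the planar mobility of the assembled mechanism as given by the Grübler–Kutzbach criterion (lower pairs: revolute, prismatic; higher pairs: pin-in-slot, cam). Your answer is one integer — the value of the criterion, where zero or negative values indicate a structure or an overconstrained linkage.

[1;0;0] (link 0 is ground)
L+ [2;0;0]
L+ [3;0;0]
L+ [4;0;0]
L+ [5;0;0]
PS(3,2)∈J2 [5;0;1]
C(2,4)∈J2 [5;0;2]
L+ [6;0;2]
C(2,0)∈J2 [6;0;3]
R(1,0)∈J1 [6;1;3]
L+ [7;1;3]
L+ [8;1;3]
P(7,1)∈J1 [8;2;3]
C(2,6)∈J2 [8;2;4]
L+ [9;2;4]
P(3,5)∈J1 [9;3;4]
L+ [10;3;4]
C(6,8)∈J2 [10;3;5]
PS(5,9)∈J2 [10;3;6]
R(9,3)∈J1 [10;4;6]
mobility = 27 − 8 − 6 = 13

M = 13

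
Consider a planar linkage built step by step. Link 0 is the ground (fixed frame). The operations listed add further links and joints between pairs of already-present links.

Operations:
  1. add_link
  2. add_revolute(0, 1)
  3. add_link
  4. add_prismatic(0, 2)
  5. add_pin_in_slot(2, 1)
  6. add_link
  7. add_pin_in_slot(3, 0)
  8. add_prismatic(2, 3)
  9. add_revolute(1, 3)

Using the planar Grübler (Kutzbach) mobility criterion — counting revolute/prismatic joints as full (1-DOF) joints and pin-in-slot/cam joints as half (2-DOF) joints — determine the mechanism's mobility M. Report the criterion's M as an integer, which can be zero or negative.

L=1 J1=0 J2=0
add link → L=2 J1=0 J2=0
R@0,1 dof=1 J1 → L=2 J1=1 J2=0
add link → L=3 J1=1 J2=0
P@0,2 dof=1 J1 → L=3 J1=2 J2=0
PS@2,1 dof=2 J2 → L=3 J1=2 J2=1
add link → L=4 J1=2 J2=1
PS@3,0 dof=2 J2 → L=4 J1=2 J2=2
P@2,3 dof=1 J1 → L=4 J1=3 J2=2
R@1,3 dof=1 J1 → L=4 J1=4 J2=2
M=3(L−1)−2J1−J2=3·3−2·4−2=-1

M = -1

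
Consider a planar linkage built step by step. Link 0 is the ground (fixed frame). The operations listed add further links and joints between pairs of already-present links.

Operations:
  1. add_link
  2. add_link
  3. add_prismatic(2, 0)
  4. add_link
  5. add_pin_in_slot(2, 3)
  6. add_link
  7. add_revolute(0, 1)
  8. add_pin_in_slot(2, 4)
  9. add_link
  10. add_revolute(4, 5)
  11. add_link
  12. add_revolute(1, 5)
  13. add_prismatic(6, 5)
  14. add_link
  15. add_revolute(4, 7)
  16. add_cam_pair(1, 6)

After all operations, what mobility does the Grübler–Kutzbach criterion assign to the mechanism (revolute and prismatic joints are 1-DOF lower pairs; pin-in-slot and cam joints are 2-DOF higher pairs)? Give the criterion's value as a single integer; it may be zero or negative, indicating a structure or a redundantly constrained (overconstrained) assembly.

M = 6

(L,J1,J2)=(1,0,0); link0 fixed
link1: (2,0,0)
link2: (3,0,0)
P 2-0 [J1]: (3,1,0)
link3: (4,1,0)
PS 2-3 [J2]: (4,1,1)
link4: (5,1,1)
R 0-1 [J1]: (5,2,1)
PS 2-4 [J2]: (5,2,2)
link5: (6,2,2)
R 4-5 [J1]: (6,3,2)
link6: (7,3,2)
R 1-5 [J1]: (7,4,2)
P 6-5 [J1]: (7,5,2)
link7: (8,5,2)
R 4-7 [J1]: (8,6,2)
C 1-6 [J2]: (8,6,3)
Grübler: 3·7 − 2·6 − 3 = 6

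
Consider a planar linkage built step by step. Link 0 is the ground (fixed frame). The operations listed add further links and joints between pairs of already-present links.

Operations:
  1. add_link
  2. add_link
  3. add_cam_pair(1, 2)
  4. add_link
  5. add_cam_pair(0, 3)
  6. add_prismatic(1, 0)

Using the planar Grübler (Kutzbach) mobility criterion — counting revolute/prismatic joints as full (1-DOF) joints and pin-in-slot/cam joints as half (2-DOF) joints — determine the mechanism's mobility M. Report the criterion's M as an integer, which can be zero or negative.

M = 5

(L,J1,J2)=(1,0,0); link0 fixed
link1: (2,0,0)
link2: (3,0,0)
C 1-2 [J2]: (3,0,1)
link3: (4,0,1)
C 0-3 [J2]: (4,0,2)
P 1-0 [J1]: (4,1,2)
Grübler: 3·3 − 2·1 − 2 = 5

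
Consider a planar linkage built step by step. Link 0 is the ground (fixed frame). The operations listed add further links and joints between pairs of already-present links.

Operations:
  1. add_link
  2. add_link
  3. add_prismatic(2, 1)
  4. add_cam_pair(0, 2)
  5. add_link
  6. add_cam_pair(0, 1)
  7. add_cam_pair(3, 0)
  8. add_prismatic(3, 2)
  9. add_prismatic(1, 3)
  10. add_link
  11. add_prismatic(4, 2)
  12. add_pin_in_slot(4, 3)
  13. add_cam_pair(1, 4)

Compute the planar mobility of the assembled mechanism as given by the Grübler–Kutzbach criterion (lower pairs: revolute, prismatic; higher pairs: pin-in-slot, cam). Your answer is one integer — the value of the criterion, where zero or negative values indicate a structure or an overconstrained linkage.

L=1 J1=0 J2=0
add link → L=2 J1=0 J2=0
add link → L=3 J1=0 J2=0
P@2,1 dof=1 J1 → L=3 J1=1 J2=0
C@0,2 dof=2 J2 → L=3 J1=1 J2=1
add link → L=4 J1=1 J2=1
C@0,1 dof=2 J2 → L=4 J1=1 J2=2
C@3,0 dof=2 J2 → L=4 J1=1 J2=3
P@3,2 dof=1 J1 → L=4 J1=2 J2=3
P@1,3 dof=1 J1 → L=4 J1=3 J2=3
add link → L=5 J1=3 J2=3
P@4,2 dof=1 J1 → L=5 J1=4 J2=3
PS@4,3 dof=2 J2 → L=5 J1=4 J2=4
C@1,4 dof=2 J2 → L=5 J1=4 J2=5
M=3(L−1)−2J1−J2=3·4−2·4−5=-1

M = -1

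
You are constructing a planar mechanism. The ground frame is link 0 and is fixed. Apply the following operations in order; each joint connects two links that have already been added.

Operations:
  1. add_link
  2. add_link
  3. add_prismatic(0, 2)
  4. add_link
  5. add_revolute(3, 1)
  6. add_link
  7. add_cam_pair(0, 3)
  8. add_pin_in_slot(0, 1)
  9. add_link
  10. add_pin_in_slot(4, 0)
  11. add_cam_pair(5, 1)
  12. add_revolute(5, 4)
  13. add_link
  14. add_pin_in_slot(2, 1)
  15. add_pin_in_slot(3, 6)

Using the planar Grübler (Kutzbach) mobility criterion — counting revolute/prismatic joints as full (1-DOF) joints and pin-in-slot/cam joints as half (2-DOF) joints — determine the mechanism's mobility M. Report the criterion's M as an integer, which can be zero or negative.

link 0 = ground. State L|J1|J2 = 1|0|0
+link1  2|0|0
+link2  3|0|0
P(0,2) f=1→J1  3|1|0
+link3  4|1|0
R(3,1) f=1→J1  4|2|0
+link4  5|2|0
C(0,3) f=2→J2  5|2|1
PS(0,1) f=2→J2  5|2|2
+link5  6|2|2
PS(4,0) f=2→J2  6|2|3
C(5,1) f=2→J2  6|2|4
R(5,4) f=1→J1  6|3|4
+link6  7|3|4
PS(2,1) f=2→J2  7|3|5
PS(3,6) f=2→J2  7|3|6
M = 3(7−1)−2·3−6 = 18−6−6 = 6

M = 6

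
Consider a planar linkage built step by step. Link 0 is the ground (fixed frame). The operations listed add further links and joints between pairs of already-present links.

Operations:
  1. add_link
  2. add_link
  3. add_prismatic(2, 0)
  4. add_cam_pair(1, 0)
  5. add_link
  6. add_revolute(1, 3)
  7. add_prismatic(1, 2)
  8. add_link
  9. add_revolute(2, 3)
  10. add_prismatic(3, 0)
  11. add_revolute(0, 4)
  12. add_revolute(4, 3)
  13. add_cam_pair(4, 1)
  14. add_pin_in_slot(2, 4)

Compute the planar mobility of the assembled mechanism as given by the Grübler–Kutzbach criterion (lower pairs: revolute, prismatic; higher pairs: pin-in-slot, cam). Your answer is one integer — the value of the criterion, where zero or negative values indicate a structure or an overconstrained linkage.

M = -5

(L,J1,J2)=(1,0,0); link0 fixed
link1: (2,0,0)
link2: (3,0,0)
P 2-0 [J1]: (3,1,0)
C 1-0 [J2]: (3,1,1)
link3: (4,1,1)
R 1-3 [J1]: (4,2,1)
P 1-2 [J1]: (4,3,1)
link4: (5,3,1)
R 2-3 [J1]: (5,4,1)
P 3-0 [J1]: (5,5,1)
R 0-4 [J1]: (5,6,1)
R 4-3 [J1]: (5,7,1)
C 4-1 [J2]: (5,7,2)
PS 2-4 [J2]: (5,7,3)
Grübler: 3·4 − 2·7 − 3 = -5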